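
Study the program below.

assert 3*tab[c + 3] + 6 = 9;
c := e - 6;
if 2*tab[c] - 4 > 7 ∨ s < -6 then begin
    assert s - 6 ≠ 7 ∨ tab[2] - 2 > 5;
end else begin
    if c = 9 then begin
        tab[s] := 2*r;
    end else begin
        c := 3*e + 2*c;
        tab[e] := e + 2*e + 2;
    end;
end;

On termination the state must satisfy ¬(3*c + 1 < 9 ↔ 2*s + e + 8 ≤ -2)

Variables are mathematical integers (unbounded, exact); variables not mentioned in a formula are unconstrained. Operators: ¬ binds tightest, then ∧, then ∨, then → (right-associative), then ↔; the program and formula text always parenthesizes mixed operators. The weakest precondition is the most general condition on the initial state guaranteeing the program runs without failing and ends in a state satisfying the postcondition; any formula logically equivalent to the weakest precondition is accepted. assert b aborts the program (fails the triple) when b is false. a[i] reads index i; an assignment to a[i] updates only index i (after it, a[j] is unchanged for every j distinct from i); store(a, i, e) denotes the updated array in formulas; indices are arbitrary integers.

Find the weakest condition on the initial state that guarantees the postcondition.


Working backward. After the program, the postcondition ¬(3*c + 1 < 9 ↔ 2*s + e + 8 ≤ -2) must hold; in canonical form it is ¬(3*c < 8 ↔ e + 2*s ≤ -10).
Then branch requires (s ≠ 13 ∨ tab[2] > 7) ∧ (¬(3*c < 8 ↔ e + 2*s ≤ -10)); else branch requires (c = 9 → (¬(3*c < 8 ↔ e + 2*s ≤ -10))) ∧ ((¬(c = 9)) → (¬(6*c + 9*e < 8 ↔ e + 2*s ≤ -10))).
Before the if: ((2*tab[c] > 11 ∨ s < -6) → ((s ≠ 13 ∨ tab[2] > 7) ∧ (¬(3*c < 8 ↔ e + 2*s ≤ -10)))) ∧ ((¬(2*tab[c] > 11 ∨ s < -6)) → ((c = 9 → (¬(3*c < 8 ↔ e + 2*s ≤ -10))) ∧ ((¬(c = 9)) → (¬(6*c + 9*e < 8 ↔ e + 2*s ≤ -10)))))
Before c := e - 6: ((2*tab[e - 6] > 11 ∨ s < -6) → ((s ≠ 13 ∨ tab[2] > 7) ∧ (¬(3*e < 26 ↔ e + 2*s ≤ -10)))) ∧ ((¬(2*tab[e - 6] > 11 ∨ s < -6)) → ((e = 15 → (¬(3*e < 26 ↔ e + 2*s ≤ -10))) ∧ ((¬(e = 15)) → (¬(15*e < 44 ↔ e + 2*s ≤ -10)))))
Before assert 3*tab[c + 3] + 6 = 9: 3*tab[c + 3] = 3 ∧ ((2*tab[e - 6] > 11 ∨ s < -6) → ((s ≠ 13 ∨ tab[2] > 7) ∧ (¬(3*e < 26 ↔ e + 2*s ≤ -10)))) ∧ ((¬(2*tab[e - 6] > 11 ∨ s < -6)) → ((e = 15 → (¬(3*e < 26 ↔ e + 2*s ≤ -10))) ∧ ((¬(e = 15)) → (¬(15*e < 44 ↔ e + 2*s ≤ -10)))))
Answer: WP = 3*tab[c + 3] = 3 ∧ ((2*tab[e - 6] > 11 ∨ s < -6) → ((s ≠ 13 ∨ tab[2] > 7) ∧ (¬(3*e < 26 ↔ e + 2*s ≤ -10)))) ∧ ((¬(2*tab[e - 6] > 11 ∨ s < -6)) → ((e = 15 → (¬(3*e < 26 ↔ e + 2*s ≤ -10))) ∧ ((¬(e = 15)) → (¬(15*e < 44 ↔ e + 2*s ≤ -10)))))


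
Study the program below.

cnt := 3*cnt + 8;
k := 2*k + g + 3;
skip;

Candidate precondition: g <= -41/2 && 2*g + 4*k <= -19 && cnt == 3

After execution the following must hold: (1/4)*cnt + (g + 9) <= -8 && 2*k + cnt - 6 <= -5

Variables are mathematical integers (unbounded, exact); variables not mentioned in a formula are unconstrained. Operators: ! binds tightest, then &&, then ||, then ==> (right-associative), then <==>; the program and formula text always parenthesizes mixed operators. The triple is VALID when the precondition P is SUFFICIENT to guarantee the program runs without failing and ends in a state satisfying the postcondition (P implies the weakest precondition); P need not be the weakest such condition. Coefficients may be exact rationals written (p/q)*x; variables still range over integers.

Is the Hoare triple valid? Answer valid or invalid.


Working backward. After the program, the postcondition (1/4)*cnt + (g + 9) <= -8 && 2*k + cnt - 6 <= -5 must hold; in canonical form it is (1/4)*cnt + g <= -17 && cnt + 2*k <= 1.
Before skip: (1/4)*cnt + g <= -17 && cnt + 2*k <= 1
Before k := 2*k + g + 3: (1/4)*cnt + g <= -17 && cnt + 2*g + 4*k <= -5
Before cnt := 3*cnt + 8: (3/4)*cnt + g <= -19 && 3*cnt + 2*g + 4*k <= -13
The weakest precondition is (3/4)*cnt + g <= -19 && 3*cnt + 2*g + 4*k <= -13.
Check whether g <= -41/2 && 2*g + 4*k <= -19 && cnt == 3 implies it.
Countermodel: at the initial state cnt = 3, g = -22, k = 6, the precondition holds but the weakest precondition fails.
Answer: invalid


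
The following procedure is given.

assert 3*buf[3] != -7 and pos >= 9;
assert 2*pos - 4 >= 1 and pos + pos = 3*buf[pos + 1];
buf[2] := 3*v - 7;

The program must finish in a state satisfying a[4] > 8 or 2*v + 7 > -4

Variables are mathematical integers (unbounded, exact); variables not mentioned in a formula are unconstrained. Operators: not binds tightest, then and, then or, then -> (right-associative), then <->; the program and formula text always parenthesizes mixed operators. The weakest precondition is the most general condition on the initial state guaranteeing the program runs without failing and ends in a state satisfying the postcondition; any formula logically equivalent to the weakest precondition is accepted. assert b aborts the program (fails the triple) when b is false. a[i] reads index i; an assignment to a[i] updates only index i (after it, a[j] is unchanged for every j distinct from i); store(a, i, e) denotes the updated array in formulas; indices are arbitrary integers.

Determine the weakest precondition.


Working backward. After the program, the postcondition a[4] > 8 or 2*v + 7 > -4 must hold; in canonical form it is a[4] > 8 or 2*v > -11.
Before buf[2] := 3*v - 7: a[4] > 8 or 2*v > -11
Before assert 2*pos - 4 >= 1 and pos + pos = 3*buf[pos + 1]: 2*pos >= 5 and 2*pos = 3*buf[pos + 1] and (a[4] > 8 or 2*v > -11)
Before assert 3*buf[3] != -7 and pos >= 9: 3*buf[3] != -7 and pos >= 9 and 2*pos >= 5 and 2*pos = 3*buf[pos + 1] and (a[4] > 8 or 2*v > -11)
Answer: WP = 3*buf[3] != -7 and pos >= 9 and 2*pos >= 5 and 2*pos = 3*buf[pos + 1] and (a[4] > 8 or 2*v > -11)


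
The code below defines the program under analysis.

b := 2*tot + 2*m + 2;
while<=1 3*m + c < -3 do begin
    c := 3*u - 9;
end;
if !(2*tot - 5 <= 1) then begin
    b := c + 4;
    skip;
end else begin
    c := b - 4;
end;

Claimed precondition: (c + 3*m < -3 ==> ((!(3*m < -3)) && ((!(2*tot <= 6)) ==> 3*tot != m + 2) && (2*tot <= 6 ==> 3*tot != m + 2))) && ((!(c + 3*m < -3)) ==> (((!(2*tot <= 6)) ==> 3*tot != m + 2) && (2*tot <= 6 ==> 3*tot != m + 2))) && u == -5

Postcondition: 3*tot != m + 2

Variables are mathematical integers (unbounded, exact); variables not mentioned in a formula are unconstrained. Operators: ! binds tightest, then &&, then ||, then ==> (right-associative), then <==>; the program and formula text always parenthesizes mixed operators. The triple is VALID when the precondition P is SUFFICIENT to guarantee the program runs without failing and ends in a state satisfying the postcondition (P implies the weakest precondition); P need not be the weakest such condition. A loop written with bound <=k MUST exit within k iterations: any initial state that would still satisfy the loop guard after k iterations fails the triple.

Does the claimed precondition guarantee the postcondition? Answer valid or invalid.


Working backward. After the program, 3*tot != m + 2 must hold.
Then branch requires 3*tot != m + 2; else branch requires 3*tot != m + 2.
Before the if: ((!(2*tot <= 6)) ==> 3*tot != m + 2) && (2*tot <= 6 ==> 3*tot != m + 2)
Before the loop (bound <=1), unroll the exhaustion recursion (WP_0 = exit-now case; WP_j = one more guarded iteration, up to j = 1):
  WP_0: (!(c + 3*m < -3)) && ((!(2*tot <= 6)) ==> 3*tot != m + 2) && (2*tot <= 6 ==> 3*tot != m + 2)
  WP_1: (c + 3*m < -3 ==> ((!(3*m + 3*u < 6)) && ((!(2*tot <= 6)) ==> 3*tot != m + 2) && (2*tot <= 6 ==> 3*tot != m + 2))) && ((!(c + 3*m < -3)) ==> (((!(2*tot <= 6)) ==> 3*tot != m + 2) && (2*tot <= 6 ==> 3*tot != m + 2)))
So before the loop: (c + 3*m < -3 ==> ((!(3*m + 3*u < 6)) && ((!(2*tot <= 6)) ==> 3*tot != m + 2) && (2*tot <= 6 ==> 3*tot != m + 2))) && ((!(c + 3*m < -3)) ==> (((!(2*tot <= 6)) ==> 3*tot != m + 2) && (2*tot <= 6 ==> 3*tot != m + 2)))
Before b := 2*tot + 2*m + 2: (c + 3*m < -3 ==> ((!(3*m + 3*u < 6)) && ((!(2*tot <= 6)) ==> 3*tot != m + 2) && (2*tot <= 6 ==> 3*tot != m + 2))) && ((!(c + 3*m < -3)) ==> (((!(2*tot <= 6)) ==> 3*tot != m + 2) && (2*tot <= 6 ==> 3*tot != m + 2)))
The weakest precondition is (c + 3*m < -3 ==> ((!(3*m + 3*u < 6)) && ((!(2*tot <= 6)) ==> 3*tot != m + 2) && (2*tot <= 6 ==> 3*tot != m + 2))) && ((!(c + 3*m < -3)) ==> (((!(2*tot <= 6)) ==> 3*tot != m + 2) && (2*tot <= 6 ==> 3*tot != m + 2))).
Check whether (c + 3*m < -3 ==> ((!(3*m < -3)) && ((!(2*tot <= 6)) ==> 3*tot != m + 2) && (2*tot <= 6 ==> 3*tot != m + 2))) && ((!(c + 3*m < -3)) ==> (((!(2*tot <= 6)) ==> 3*tot != m + 2) && (2*tot <= 6 ==> 3*tot != m + 2))) && u == -5 implies it.
Countermodel: at the initial state c = -4, m = 0, tot = 4, u = -5, the precondition holds but the weakest precondition fails.
Answer: invalid


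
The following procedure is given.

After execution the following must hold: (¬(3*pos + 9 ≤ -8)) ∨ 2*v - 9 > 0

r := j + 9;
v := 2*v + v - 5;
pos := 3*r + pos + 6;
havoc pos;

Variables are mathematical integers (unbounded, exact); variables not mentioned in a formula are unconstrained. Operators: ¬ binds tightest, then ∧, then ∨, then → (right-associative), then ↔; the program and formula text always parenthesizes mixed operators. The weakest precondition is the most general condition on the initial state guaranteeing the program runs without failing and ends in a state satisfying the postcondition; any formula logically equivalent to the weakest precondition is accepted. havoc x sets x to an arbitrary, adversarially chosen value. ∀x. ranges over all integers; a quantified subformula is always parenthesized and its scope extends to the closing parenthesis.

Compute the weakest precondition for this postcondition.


Working backward. After the program, the postcondition (¬(3*pos + 9 ≤ -8)) ∨ 2*v - 9 > 0 must hold; in canonical form it is (¬(3*pos ≤ -17)) ∨ 2*v > 9.
Before havoc pos: ∀pos_1. ((¬(3*pos_1 ≤ -17)) ∨ 2*v > 9)
Before pos := 3*r + pos + 6: ∀pos_1. ((¬(3*pos_1 ≤ -17)) ∨ 2*v > 9)
Before v := 2*v + v - 5: ∀pos_1. ((¬(3*pos_1 ≤ -17)) ∨ 6*v > 19)
Before r := j + 9: ∀pos_1. ((¬(3*pos_1 ≤ -17)) ∨ 6*v > 19)
Answer: WP = ∀pos_1. ((¬(3*pos_1 ≤ -17)) ∨ 6*v > 19)


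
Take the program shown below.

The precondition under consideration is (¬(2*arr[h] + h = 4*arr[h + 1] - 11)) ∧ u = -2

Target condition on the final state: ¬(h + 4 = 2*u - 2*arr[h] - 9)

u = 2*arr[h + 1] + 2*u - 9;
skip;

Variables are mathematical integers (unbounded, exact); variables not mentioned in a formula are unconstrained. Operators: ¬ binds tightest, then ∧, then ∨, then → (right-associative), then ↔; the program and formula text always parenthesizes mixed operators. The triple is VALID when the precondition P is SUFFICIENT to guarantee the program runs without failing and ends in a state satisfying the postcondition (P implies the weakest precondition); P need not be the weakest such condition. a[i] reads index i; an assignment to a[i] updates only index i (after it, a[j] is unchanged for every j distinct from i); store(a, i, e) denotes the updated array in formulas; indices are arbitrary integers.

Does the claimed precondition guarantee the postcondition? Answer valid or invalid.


Working backward. After the program, the postcondition ¬(h + 4 = 2*u - 2*arr[h] - 9) must hold; in canonical form it is ¬(2*arr[h] + h = 2*u - 13).
Before skip: ¬(2*arr[h] + h = 2*u - 13)
Before u := 2*arr[h + 1] + 2*u - 9: ¬(2*arr[h] + h = 4*arr[h + 1] + 4*u - 31)
The weakest precondition is ¬(2*arr[h] + h = 4*arr[h + 1] + 4*u - 31).
Check whether (¬(2*arr[h] + h = 4*arr[h + 1] - 11)) ∧ u = -2 implies it.
Countermodel: at the initial state arr = {[-3] = 0, [-2] = 9, elsewhere 0}, h = -3, u = -2, the precondition holds but the weakest precondition fails.
Answer: invalid


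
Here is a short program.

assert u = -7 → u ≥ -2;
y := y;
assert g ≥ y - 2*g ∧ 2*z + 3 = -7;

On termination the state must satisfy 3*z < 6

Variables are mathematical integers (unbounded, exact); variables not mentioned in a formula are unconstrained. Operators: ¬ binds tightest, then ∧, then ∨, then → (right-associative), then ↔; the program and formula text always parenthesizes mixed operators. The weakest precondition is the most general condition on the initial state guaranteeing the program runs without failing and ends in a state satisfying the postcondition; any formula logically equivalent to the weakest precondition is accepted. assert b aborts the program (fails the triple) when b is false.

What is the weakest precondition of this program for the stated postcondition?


Working backward. After the program, 3*z < 6 must hold.
Before assert g ≥ y - 2*g ∧ 2*z + 3 = -7: 3*g ≥ y ∧ 2*z = -10 ∧ 3*z < 6
Before y := y: 3*g ≥ y ∧ 2*z = -10 ∧ 3*z < 6
Before assert u = -7 → u ≥ -2: (u = -7 → u ≥ -2) ∧ 3*g ≥ y ∧ 2*z = -10 ∧ 3*z < 6
Answer: WP = (u = -7 → u ≥ -2) ∧ 3*g ≥ y ∧ 2*z = -10 ∧ 3*z < 6


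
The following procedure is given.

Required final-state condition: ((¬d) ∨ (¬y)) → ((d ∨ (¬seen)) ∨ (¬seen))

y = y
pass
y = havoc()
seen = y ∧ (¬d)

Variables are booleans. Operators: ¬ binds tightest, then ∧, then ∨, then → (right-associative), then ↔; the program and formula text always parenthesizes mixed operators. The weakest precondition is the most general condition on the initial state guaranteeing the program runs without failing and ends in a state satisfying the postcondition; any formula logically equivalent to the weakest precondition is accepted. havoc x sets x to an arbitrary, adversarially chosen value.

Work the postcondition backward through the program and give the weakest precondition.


Working backward. After the program, the postcondition ((¬d) ∨ (¬y)) → ((d ∨ (¬seen)) ∨ (¬seen)) must hold; in canonical form it is ((¬d) ∨ (¬y)) → (d ∨ (¬seen)).
Before seen := y ∧ (¬d): ((¬d) ∨ (¬y)) → (d ∨ (¬(y ∧ (¬d))))
Before havoc y: (¬d) → d
Before skip: (¬d) → d
Before y := y: (¬d) → d
Answer: WP = (¬d) → d


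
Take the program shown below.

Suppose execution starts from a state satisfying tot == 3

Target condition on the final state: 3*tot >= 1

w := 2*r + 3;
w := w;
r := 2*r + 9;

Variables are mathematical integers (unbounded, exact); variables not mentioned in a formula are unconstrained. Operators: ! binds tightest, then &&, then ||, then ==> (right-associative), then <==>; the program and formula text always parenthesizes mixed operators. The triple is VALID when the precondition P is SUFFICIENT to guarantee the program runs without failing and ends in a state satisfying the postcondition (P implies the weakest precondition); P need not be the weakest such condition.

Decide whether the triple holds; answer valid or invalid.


Working backward. After the program, 3*tot >= 1 must hold.
Before r := 2*r + 9: 3*tot >= 1
Before w := w: 3*tot >= 1
Before w := 2*r + 3: 3*tot >= 1
The weakest precondition is 3*tot >= 1.
Check whether tot == 3 implies it.
Every state satisfying the precondition satisfies the weakest precondition: the implication holds.
Answer: valid


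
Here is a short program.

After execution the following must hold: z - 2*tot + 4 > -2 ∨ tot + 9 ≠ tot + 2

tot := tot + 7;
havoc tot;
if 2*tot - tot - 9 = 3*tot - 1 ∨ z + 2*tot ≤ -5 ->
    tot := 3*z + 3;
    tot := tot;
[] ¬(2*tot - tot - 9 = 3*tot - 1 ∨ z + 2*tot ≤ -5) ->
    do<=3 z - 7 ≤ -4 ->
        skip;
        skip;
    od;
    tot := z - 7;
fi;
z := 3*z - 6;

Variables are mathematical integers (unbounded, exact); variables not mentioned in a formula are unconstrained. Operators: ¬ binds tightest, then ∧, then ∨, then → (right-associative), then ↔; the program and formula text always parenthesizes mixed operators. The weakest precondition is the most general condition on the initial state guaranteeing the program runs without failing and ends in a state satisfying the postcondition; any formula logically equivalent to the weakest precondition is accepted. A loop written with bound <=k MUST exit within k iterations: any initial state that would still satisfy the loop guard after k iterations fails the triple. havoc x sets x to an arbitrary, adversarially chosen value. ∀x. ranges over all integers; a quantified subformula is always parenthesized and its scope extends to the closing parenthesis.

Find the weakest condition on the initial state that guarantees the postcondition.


Working backward. After the program, the postcondition z - 2*tot + 4 > -2 ∨ tot + 9 ≠ tot + 2 must hold; in canonical form it is true.
Before z := 3*z - 6: true
Then branch requires true; else branch requires z ≤ 3 → (z ≤ 3 → (z ≤ 3 → (¬(z ≤ 3)))).
Before the if: (¬(2*tot = -8 ∨ 2*tot + z ≤ -5)) → (z ≤ 3 → (z ≤ 3 → (z ≤ 3 → (¬(z ≤ 3)))))
Before havoc tot: ∀tot_1. ((¬(2*tot_1 = -8 ∨ 2*tot_1 + z ≤ -5)) → (z ≤ 3 → (z ≤ 3 → (z ≤ 3 → (¬(z ≤ 3))))))
Before tot := tot + 7: ∀tot_1. ((¬(2*tot_1 = -8 ∨ 2*tot_1 + z ≤ -5)) → (z ≤ 3 → (z ≤ 3 → (z ≤ 3 → (¬(z ≤ 3))))))
Answer: WP = ∀tot_1. ((¬(2*tot_1 = -8 ∨ 2*tot_1 + z ≤ -5)) → (z ≤ 3 → (z ≤ 3 → (z ≤ 3 → (¬(z ≤ 3))))))


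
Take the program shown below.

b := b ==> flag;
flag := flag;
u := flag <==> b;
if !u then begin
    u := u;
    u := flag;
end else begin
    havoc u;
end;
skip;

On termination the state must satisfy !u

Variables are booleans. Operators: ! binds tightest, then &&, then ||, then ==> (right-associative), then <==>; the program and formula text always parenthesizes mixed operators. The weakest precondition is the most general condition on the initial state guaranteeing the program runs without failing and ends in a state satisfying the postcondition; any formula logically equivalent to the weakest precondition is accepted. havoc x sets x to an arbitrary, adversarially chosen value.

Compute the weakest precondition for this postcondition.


Working backward. After the program, !u must hold.
Before skip: !u
Then branch requires !flag; else branch requires false.
Before the if: ((!u) ==> (!flag)) && (!u)
Before u := flag <==> b: ((!(flag <==> b)) ==> (!flag)) && (!(flag <==> b))
Before flag := flag: ((!(flag <==> b)) ==> (!flag)) && (!(flag <==> b))
Before b := b ==> flag: ((!(flag <==> (b ==> flag))) ==> (!flag)) && (!(flag <==> (b ==> flag)))
Answer: WP = ((!(flag <==> (b ==> flag))) ==> (!flag)) && (!(flag <==> (b ==> flag)))


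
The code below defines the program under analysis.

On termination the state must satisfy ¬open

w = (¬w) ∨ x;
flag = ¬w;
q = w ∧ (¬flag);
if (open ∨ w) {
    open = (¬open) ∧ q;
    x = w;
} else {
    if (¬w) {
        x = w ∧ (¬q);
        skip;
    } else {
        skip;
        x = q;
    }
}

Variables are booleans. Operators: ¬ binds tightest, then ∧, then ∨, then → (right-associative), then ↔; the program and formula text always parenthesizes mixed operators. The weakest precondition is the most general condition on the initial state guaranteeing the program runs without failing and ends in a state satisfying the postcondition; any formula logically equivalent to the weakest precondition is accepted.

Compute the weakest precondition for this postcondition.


Working backward. After the program, ¬open must hold.
Then branch requires ¬((¬open) ∧ q); else branch requires ((¬w) → (¬open)) ∧ (w → (¬open)).
Before the if: ((open ∨ w) → (¬((¬open) ∧ q))) ∧ ((¬(open ∨ w)) → (((¬w) → (¬open)) ∧ (w → (¬open))))
Before q := w ∧ (¬flag): ((open ∨ w) → (¬((¬open) ∧ w ∧ (¬flag)))) ∧ ((¬(open ∨ w)) → (((¬w) → (¬open)) ∧ (w → (¬open))))
Before flag := ¬w: ((open ∨ w) → (¬((¬open) ∧ w))) ∧ ((¬(open ∨ w)) → (((¬w) → (¬open)) ∧ (w → (¬open))))
Before w := (¬w) ∨ x: ((open ∨ (¬w) ∨ x) → (¬((¬open) ∧ ((¬w) ∨ x)))) ∧ ((¬(open ∨ (¬w) ∨ x)) → (((¬((¬w) ∨ x)) → (¬open)) ∧ (((¬w) ∨ x) → (¬open))))
Answer: WP = ((open ∨ (¬w) ∨ x) → (¬((¬open) ∧ ((¬w) ∨ x)))) ∧ ((¬(open ∨ (¬w) ∨ x)) → (((¬((¬w) ∨ x)) → (¬open)) ∧ (((¬w) ∨ x) → (¬open))))


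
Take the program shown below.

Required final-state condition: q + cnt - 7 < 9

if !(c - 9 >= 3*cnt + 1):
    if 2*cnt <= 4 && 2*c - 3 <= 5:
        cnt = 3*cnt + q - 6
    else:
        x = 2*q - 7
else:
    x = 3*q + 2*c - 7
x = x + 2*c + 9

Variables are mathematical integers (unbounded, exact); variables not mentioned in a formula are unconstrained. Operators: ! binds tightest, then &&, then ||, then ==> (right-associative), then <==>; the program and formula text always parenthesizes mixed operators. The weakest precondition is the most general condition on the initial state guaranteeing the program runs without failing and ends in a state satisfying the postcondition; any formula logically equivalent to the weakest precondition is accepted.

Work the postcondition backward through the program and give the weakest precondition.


Working backward. After the program, the postcondition q + cnt - 7 < 9 must hold; in canonical form it is cnt + q < 16.
Before x := x + 2*c + 9: cnt + q < 16
Then branch requires ((2*cnt <= 4 && 2*c <= 8) ==> 3*cnt + 2*q < 22) && ((!(2*cnt <= 4 && 2*c <= 8)) ==> cnt + q < 16); else branch requires cnt + q < 16.
Before the if: ((!(c >= 3*cnt + 10)) ==> (((2*cnt <= 4 && 2*c <= 8) ==> 3*cnt + 2*q < 22) && ((!(2*cnt <= 4 && 2*c <= 8)) ==> cnt + q < 16))) && (c >= 3*cnt + 10 ==> cnt + q < 16)
Answer: WP = ((!(c >= 3*cnt + 10)) ==> (((2*cnt <= 4 && 2*c <= 8) ==> 3*cnt + 2*q < 22) && ((!(2*cnt <= 4 && 2*c <= 8)) ==> cnt + q < 16))) && (c >= 3*cnt + 10 ==> cnt + q < 16)


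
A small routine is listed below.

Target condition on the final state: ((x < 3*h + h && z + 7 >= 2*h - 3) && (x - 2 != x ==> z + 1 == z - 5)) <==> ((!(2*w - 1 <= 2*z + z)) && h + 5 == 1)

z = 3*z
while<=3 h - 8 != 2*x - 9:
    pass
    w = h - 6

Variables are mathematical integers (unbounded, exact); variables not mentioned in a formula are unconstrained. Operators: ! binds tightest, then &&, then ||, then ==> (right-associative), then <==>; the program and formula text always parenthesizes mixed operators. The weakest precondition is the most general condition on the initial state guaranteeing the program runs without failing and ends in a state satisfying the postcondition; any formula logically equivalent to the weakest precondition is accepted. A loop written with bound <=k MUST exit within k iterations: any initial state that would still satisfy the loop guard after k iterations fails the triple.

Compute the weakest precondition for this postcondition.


Working backward. After the program, the postcondition ((x < 3*h + h && z + 7 >= 2*h - 3) && (x - 2 != x ==> z + 1 == z - 5)) <==> ((!(2*w - 1 <= 2*z + z)) && h + 5 == 1) must hold; in canonical form it is !((!(2*w <= 3*z + 1)) && h == -4).
Before the loop (bound <=3), unroll the exhaustion recursion (WP_0 = exit-now case; WP_j = one more guarded iteration, up to j = 3):
  WP_0: (!(h != 2*x - 1)) && (!((!(2*w <= 3*z + 1)) && h == -4))
  WP_1: (h != 2*x - 1 ==> ((!(h != 2*x - 1)) && (!((!(2*h <= 3*z + 13)) && h == -4)))) && ((!(h != 2*x - 1)) ==> (!((!(2*w <= 3*z + 1)) && h == -4)))
  WP_2: (h != 2*x - 1 ==> ((h != 2*x - 1 ==> ((!(h != 2*x - 1)) && (!((!(2*h <= 3*z + 13)) && h == -4)))) && ((!(h != 2*x - 1)) ==> (!((!(2*h <= 3*z + 13)) && h == -4))))) && ((!(h != 2*x - 1)) ==> (!((!(2*w <= 3*z + 1)) && h == -4)))
  WP_3: (h != 2*x - 1 ==> ((h != 2*x - 1 ==> ((h != 2*x - 1 ==> ((!(h != 2*x - 1)) && (!((!(2*h <= 3*z + 13)) && h == -4)))) && ((!(h != 2*x - 1)) ==> (!((!(2*h <= 3*z + 13)) && h == -4))))) && ((!(h != 2*x - 1)) ==> (!((!(2*h <= 3*z + 13)) && h == -4))))) && ((!(h != 2*x - 1)) ==> (!((!(2*w <= 3*z + 1)) && h == -4)))
So before the loop: (h != 2*x - 1 ==> ((h != 2*x - 1 ==> ((h != 2*x - 1 ==> ((!(h != 2*x - 1)) && (!((!(2*h <= 3*z + 13)) && h == -4)))) && ((!(h != 2*x - 1)) ==> (!((!(2*h <= 3*z + 13)) && h == -4))))) && ((!(h != 2*x - 1)) ==> (!((!(2*h <= 3*z + 13)) && h == -4))))) && ((!(h != 2*x - 1)) ==> (!((!(2*w <= 3*z + 1)) && h == -4)))
Before z := 3*z: (h != 2*x - 1 ==> ((h != 2*x - 1 ==> ((h != 2*x - 1 ==> ((!(h != 2*x - 1)) && (!((!(2*h <= 9*z + 13)) && h == -4)))) && ((!(h != 2*x - 1)) ==> (!((!(2*h <= 9*z + 13)) && h == -4))))) && ((!(h != 2*x - 1)) ==> (!((!(2*h <= 9*z + 13)) && h == -4))))) && ((!(h != 2*x - 1)) ==> (!((!(2*w <= 9*z + 1)) && h == -4)))
Answer: WP = (h != 2*x - 1 ==> ((h != 2*x - 1 ==> ((h != 2*x - 1 ==> ((!(h != 2*x - 1)) && (!((!(2*h <= 9*z + 13)) && h == -4)))) && ((!(h != 2*x - 1)) ==> (!((!(2*h <= 9*z + 13)) && h == -4))))) && ((!(h != 2*x - 1)) ==> (!((!(2*h <= 9*z + 13)) && h == -4))))) && ((!(h != 2*x - 1)) ==> (!((!(2*w <= 9*z + 1)) && h == -4)))


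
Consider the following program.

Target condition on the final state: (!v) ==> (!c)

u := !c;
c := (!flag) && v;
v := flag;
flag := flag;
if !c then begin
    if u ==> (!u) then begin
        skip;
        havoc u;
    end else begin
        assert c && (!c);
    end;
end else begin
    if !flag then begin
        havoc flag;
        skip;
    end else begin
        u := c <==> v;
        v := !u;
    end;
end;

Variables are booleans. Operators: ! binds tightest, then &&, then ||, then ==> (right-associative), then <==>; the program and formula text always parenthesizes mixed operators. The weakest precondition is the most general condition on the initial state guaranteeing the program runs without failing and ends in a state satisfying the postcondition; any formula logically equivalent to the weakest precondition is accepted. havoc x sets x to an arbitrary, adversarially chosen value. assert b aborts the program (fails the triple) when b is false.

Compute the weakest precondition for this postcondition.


Working backward. After the program, (!v) ==> (!c) must hold.
Then branch requires ((u ==> (!u)) ==> ((!v) ==> (!c))) && (u ==> (!u)); else branch requires ((!flag) ==> ((!v) ==> (!c))) && (flag ==> ((c <==> v) ==> (!c))).
Before the if: ((!c) ==> (((u ==> (!u)) ==> ((!v) ==> (!c))) && (u ==> (!u)))) && (c ==> (((!flag) ==> ((!v) ==> (!c))) && (flag ==> ((c <==> v) ==> (!c)))))
Before flag := flag: ((!c) ==> (((u ==> (!u)) ==> ((!v) ==> (!c))) && (u ==> (!u)))) && (c ==> (((!flag) ==> ((!v) ==> (!c))) && (flag ==> ((c <==> v) ==> (!c)))))
Before v := flag: ((!c) ==> (((u ==> (!u)) ==> ((!flag) ==> (!c))) && (u ==> (!u)))) && (c ==> (((!flag) ==> ((!flag) ==> (!c))) && (flag ==> ((c <==> flag) ==> (!c)))))
Before c := (!flag) && v: ((!((!flag) && v)) ==> (((u ==> (!u)) ==> ((!flag) ==> (!((!flag) && v)))) && (u ==> (!u)))) && (((!flag) && v) ==> (((!flag) ==> ((!flag) ==> (!((!flag) && v)))) && (flag ==> ((((!flag) && v) <==> flag) ==> (!((!flag) && v))))))
Before u := !c: ((!((!flag) && v)) ==> ((((!c) ==> c) ==> ((!flag) ==> (!((!flag) && v)))) && ((!c) ==> c))) && (((!flag) && v) ==> (((!flag) ==> ((!flag) ==> (!((!flag) && v)))) && (flag ==> ((((!flag) && v) <==> flag) ==> (!((!flag) && v))))))
Answer: WP = ((!((!flag) && v)) ==> ((((!c) ==> c) ==> ((!flag) ==> (!((!flag) && v)))) && ((!c) ==> c))) && (((!flag) && v) ==> (((!flag) ==> ((!flag) ==> (!((!flag) && v)))) && (flag ==> ((((!flag) && v) <==> flag) ==> (!((!flag) && v))))))


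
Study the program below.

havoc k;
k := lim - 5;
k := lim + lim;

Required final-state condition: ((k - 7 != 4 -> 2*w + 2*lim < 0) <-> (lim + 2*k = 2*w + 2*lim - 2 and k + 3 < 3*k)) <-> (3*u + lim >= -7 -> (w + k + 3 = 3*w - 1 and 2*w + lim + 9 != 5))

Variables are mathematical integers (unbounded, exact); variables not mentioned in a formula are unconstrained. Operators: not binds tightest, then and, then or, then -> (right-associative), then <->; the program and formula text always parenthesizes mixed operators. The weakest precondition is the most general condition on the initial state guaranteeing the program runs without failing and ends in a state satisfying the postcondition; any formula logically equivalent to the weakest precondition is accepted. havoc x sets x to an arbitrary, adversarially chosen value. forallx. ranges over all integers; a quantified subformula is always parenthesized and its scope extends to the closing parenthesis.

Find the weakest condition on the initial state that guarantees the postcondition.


Working backward. After the program, the postcondition ((k - 7 != 4 -> 2*w + 2*lim < 0) <-> (lim + 2*k = 2*w + 2*lim - 2 and k + 3 < 3*k)) <-> (3*u + lim >= -7 -> (w + k + 3 = 3*w - 1 and 2*w + lim + 9 != 5)) must hold; in canonical form it is ((k != 11 -> 2*lim + 2*w < 0) <-> (2*k = lim + 2*w - 2 and 2*k > 3)) <-> (lim + 3*u >= -7 -> (k = 2*w - 4 and lim + 2*w != -4)).
Before k := lim + lim: ((2*lim != 11 -> 2*lim + 2*w < 0) <-> (3*lim = 2*w - 2 and 4*lim > 3)) <-> (lim + 3*u >= -7 -> (2*lim = 2*w - 4 and lim + 2*w != -4))
Before k := lim - 5: ((2*lim != 11 -> 2*lim + 2*w < 0) <-> (3*lim = 2*w - 2 and 4*lim > 3)) <-> (lim + 3*u >= -7 -> (2*lim = 2*w - 4 and lim + 2*w != -4))
Before havoc k: ((2*lim != 11 -> 2*lim + 2*w < 0) <-> (3*lim = 2*w - 2 and 4*lim > 3)) <-> (lim + 3*u >= -7 -> (2*lim = 2*w - 4 and lim + 2*w != -4))
Answer: WP = ((2*lim != 11 -> 2*lim + 2*w < 0) <-> (3*lim = 2*w - 2 and 4*lim > 3)) <-> (lim + 3*u >= -7 -> (2*lim = 2*w - 4 and lim + 2*w != -4))


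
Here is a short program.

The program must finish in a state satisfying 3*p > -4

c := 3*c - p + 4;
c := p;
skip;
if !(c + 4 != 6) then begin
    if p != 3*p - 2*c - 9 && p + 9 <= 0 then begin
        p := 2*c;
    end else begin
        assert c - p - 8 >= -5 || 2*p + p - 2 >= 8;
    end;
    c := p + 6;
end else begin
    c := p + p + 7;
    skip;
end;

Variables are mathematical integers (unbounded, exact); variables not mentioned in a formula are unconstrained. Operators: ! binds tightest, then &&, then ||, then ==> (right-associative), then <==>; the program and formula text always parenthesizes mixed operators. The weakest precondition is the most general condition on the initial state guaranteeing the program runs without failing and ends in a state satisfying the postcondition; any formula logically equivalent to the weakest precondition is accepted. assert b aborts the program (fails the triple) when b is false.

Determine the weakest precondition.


Working backward. After the program, 3*p > -4 must hold.
Then branch requires ((2*c != 2*p - 9 && p <= -9) ==> 6*c > -4) && ((!(2*c != 2*p - 9 && p <= -9)) ==> ((c >= p + 3 || 3*p >= 10) && 3*p > -4)); else branch requires 3*p > -4.
Before the if: ((!(c != 2)) ==> (((2*c != 2*p - 9 && p <= -9) ==> 6*c > -4) && ((!(2*c != 2*p - 9 && p <= -9)) ==> ((c >= p + 3 || 3*p >= 10) && 3*p > -4)))) && (c != 2 ==> 3*p > -4)
Before skip: ((!(c != 2)) ==> (((2*c != 2*p - 9 && p <= -9) ==> 6*c > -4) && ((!(2*c != 2*p - 9 && p <= -9)) ==> ((c >= p + 3 || 3*p >= 10) && 3*p > -4)))) && (c != 2 ==> 3*p > -4)
Before c := p: ((!(p != 2)) ==> ((p <= -9 ==> 6*p > -4) && ((!(p <= -9)) ==> (3*p >= 10 && 3*p > -4)))) && (p != 2 ==> 3*p > -4)
Before c := 3*c - p + 4: ((!(p != 2)) ==> ((p <= -9 ==> 6*p > -4) && ((!(p <= -9)) ==> (3*p >= 10 && 3*p > -4)))) && (p != 2 ==> 3*p > -4)
Answer: WP = ((!(p != 2)) ==> ((p <= -9 ==> 6*p > -4) && ((!(p <= -9)) ==> (3*p >= 10 && 3*p > -4)))) && (p != 2 ==> 3*p > -4)


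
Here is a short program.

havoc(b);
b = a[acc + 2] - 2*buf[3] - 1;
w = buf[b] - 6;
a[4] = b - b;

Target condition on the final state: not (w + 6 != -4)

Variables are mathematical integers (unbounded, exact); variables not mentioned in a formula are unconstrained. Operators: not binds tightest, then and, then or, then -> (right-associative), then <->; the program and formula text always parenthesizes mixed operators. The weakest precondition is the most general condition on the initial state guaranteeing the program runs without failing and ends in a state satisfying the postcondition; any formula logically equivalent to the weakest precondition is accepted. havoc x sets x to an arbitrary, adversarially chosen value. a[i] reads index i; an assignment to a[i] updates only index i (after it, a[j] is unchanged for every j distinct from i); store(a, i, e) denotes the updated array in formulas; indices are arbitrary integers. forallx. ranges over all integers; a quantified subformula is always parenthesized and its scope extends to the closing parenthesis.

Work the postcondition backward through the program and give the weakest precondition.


Working backward. After the program, the postcondition not (w + 6 != -4) must hold; in canonical form it is not (w != -10).
Before a[4] := b - b: not (w != -10)
Before w := buf[b] - 6: not (buf[b] != -4)
Before b := a[acc + 2] - 2*buf[3] - 1: not (buf[a[acc + 2] - 2*buf[3] - 1] != -4)
Before havoc b: not (buf[a[acc + 2] - 2*buf[3] - 1] != -4)
Answer: WP = not (buf[a[acc + 2] - 2*buf[3] - 1] != -4)


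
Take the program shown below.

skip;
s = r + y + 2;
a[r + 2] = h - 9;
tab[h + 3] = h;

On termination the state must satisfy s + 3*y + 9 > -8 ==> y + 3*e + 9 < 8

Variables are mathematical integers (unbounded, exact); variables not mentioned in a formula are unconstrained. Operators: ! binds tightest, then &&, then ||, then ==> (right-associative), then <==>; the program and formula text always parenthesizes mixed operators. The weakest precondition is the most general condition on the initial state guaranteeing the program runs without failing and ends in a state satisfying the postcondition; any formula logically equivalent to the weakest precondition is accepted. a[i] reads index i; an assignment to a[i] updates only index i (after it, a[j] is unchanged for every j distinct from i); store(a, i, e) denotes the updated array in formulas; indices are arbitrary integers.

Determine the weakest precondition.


Working backward. After the program, the postcondition s + 3*y + 9 > -8 ==> y + 3*e + 9 < 8 must hold; in canonical form it is s + 3*y > -17 ==> 3*e + y < -1.
Before tab[h + 3] := h: s + 3*y > -17 ==> 3*e + y < -1
Before a[r + 2] := h - 9: s + 3*y > -17 ==> 3*e + y < -1
Before s := r + y + 2: r + 4*y > -19 ==> 3*e + y < -1
Before skip: r + 4*y > -19 ==> 3*e + y < -1
Answer: WP = r + 4*y > -19 ==> 3*e + y < -1


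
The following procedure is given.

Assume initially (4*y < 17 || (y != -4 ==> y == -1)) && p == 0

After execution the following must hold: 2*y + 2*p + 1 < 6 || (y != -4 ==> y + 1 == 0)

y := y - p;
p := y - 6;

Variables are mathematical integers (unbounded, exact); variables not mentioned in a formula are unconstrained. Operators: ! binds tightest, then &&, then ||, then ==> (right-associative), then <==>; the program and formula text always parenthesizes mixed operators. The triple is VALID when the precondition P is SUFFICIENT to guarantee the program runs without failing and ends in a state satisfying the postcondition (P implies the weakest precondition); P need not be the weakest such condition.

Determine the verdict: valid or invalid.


Working backward. After the program, the postcondition 2*y + 2*p + 1 < 6 || (y != -4 ==> y + 1 == 0) must hold; in canonical form it is 2*p + 2*y < 5 || (y != -4 ==> y == -1).
Before p := y - 6: 4*y < 17 || (y != -4 ==> y == -1)
Before y := y - p: 4*y < 4*p + 17 || (y != p - 4 ==> y == p - 1)
The weakest precondition is 4*y < 4*p + 17 || (y != p - 4 ==> y == p - 1).
Check whether (4*y < 17 || (y != -4 ==> y == -1)) && p == 0 implies it.
Every state satisfying the precondition satisfies the weakest precondition: the implication holds.
Answer: valid


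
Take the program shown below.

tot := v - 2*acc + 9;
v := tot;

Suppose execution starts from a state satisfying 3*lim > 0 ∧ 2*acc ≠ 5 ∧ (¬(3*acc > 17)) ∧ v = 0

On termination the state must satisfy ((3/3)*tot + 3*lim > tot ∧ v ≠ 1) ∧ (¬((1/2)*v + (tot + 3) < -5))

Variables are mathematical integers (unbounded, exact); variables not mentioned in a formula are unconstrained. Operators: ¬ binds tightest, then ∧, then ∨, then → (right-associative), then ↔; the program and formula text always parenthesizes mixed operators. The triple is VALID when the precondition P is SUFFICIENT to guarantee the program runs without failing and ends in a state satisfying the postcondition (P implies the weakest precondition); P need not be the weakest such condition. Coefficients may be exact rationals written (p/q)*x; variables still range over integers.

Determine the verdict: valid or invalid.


Working backward. After the program, the postcondition ((3/3)*tot + 3*lim > tot ∧ v ≠ 1) ∧ (¬((1/2)*v + (tot + 3) < -5)) must hold; in canonical form it is 3*lim > 0 ∧ v ≠ 1 ∧ (¬(tot + (1/2)*v < -8)).
Before v := tot: 3*lim > 0 ∧ tot ≠ 1 ∧ (¬((3/2)*tot < -8))
Before tot := v - 2*acc + 9: 3*lim > 0 ∧ v ≠ 2*acc - 8 ∧ (¬((3/2)*v < 3*acc - 43/2))
The weakest precondition is 3*lim > 0 ∧ v ≠ 2*acc - 8 ∧ (¬((3/2)*v < 3*acc - 43/2)).
Check whether 3*lim > 0 ∧ 2*acc ≠ 5 ∧ (¬(3*acc > 17)) ∧ v = 0 implies it.
Countermodel: at the initial state acc = 4, lim = 1, v = 0, the precondition holds but the weakest precondition fails.
Answer: invalid


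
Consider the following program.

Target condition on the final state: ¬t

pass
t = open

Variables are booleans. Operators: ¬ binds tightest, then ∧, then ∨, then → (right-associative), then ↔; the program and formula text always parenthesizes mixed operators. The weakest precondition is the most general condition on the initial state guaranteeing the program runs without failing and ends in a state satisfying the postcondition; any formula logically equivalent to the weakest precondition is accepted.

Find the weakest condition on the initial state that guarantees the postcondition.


Working backward. After the program, ¬t must hold.
Before t := open: ¬open
Before skip: ¬open
Answer: WP = ¬open


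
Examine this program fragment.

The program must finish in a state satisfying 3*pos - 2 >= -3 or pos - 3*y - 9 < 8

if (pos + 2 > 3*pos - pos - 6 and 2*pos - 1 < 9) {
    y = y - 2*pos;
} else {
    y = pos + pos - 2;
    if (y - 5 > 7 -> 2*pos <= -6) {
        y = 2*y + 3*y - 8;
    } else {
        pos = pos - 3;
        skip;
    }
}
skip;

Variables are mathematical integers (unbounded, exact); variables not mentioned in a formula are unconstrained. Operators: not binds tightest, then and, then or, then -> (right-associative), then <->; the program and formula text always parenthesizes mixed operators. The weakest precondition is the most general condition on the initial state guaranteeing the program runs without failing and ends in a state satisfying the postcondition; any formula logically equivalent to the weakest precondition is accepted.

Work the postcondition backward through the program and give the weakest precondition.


Working backward. After the program, the postcondition 3*pos - 2 >= -3 or pos - 3*y - 9 < 8 must hold; in canonical form it is 3*pos >= -1 or pos < 3*y + 17.
Before skip: 3*pos >= -1 or pos < 3*y + 17
Then branch requires 3*pos >= -1 or 7*pos < 3*y + 17; else branch requires ((2*pos > 14 -> 2*pos <= -6) -> (3*pos >= -1 or 29*pos > 37)) and ((not (2*pos > 14 -> 2*pos <= -6)) -> (3*pos >= 8 or 5*pos > -14)).
Before the if: ((pos < 8 and 2*pos < 10) -> (3*pos >= -1 or 7*pos < 3*y + 17)) and ((not (pos < 8 and 2*pos < 10)) -> (((2*pos > 14 -> 2*pos <= -6) -> (3*pos >= -1 or 29*pos > 37)) and ((not (2*pos > 14 -> 2*pos <= -6)) -> (3*pos >= 8 or 5*pos > -14))))
Answer: WP = ((pos < 8 and 2*pos < 10) -> (3*pos >= -1 or 7*pos < 3*y + 17)) and ((not (pos < 8 and 2*pos < 10)) -> (((2*pos > 14 -> 2*pos <= -6) -> (3*pos >= -1 or 29*pos > 37)) and ((not (2*pos > 14 -> 2*pos <= -6)) -> (3*pos >= 8 or 5*pos > -14))))


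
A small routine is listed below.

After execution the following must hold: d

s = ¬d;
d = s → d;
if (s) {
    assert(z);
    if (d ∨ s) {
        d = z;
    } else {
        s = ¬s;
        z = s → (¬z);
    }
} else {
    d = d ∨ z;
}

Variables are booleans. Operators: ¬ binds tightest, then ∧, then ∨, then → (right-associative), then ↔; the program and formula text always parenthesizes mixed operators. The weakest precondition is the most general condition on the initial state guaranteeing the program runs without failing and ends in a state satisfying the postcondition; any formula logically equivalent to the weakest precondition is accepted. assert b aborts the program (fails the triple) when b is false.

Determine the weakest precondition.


Working backward. After the program, d must hold.
Then branch requires z ∧ ((d ∨ s) → z) ∧ ((¬(d ∨ s)) → d); else branch requires d ∨ z.
Before the if: (s → (z ∧ ((d ∨ s) → z) ∧ ((¬(d ∨ s)) → d))) ∧ ((¬s) → (d ∨ z))
Before d := s → d: (s → (z ∧ (((s → d) ∨ s) → z) ∧ ((¬((s → d) ∨ s)) → (s → d)))) ∧ ((¬s) → ((s → d) ∨ z))
Before s := ¬d: ((¬d) → (z ∧ ((((¬d) → d) ∨ (¬d)) → z) ∧ ((¬(((¬d) → d) ∨ (¬d))) → ((¬d) → d)))) ∧ (d → (((¬d) → d) ∨ z))
Answer: WP = ((¬d) → (z ∧ ((((¬d) → d) ∨ (¬d)) → z) ∧ ((¬(((¬d) → d) ∨ (¬d))) → ((¬d) → d)))) ∧ (d → (((¬d) → d) ∨ z))
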